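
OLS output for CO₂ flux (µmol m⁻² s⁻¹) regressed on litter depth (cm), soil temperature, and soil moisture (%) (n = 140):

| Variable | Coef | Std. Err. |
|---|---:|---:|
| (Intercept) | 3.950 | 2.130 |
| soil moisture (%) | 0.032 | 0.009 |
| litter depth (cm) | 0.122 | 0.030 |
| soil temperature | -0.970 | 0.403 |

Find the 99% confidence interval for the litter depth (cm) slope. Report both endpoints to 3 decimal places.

(0.044, 0.200)

Read off: b = 0.122, SE = 0.030 for litter depth (cm).
df = n − k − 1 = 140 − 3 − 1 = 136.
t* = t_{0.005, 136} = 2.612463.
Margin = t* × SE = 2.612463 × 0.030 = 0.07837.
CI: 0.122 ± 0.07837 → (0.044, 0.200).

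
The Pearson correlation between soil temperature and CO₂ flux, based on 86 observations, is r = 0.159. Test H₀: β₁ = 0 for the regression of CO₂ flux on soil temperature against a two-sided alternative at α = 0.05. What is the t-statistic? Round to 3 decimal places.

t = 1.476

t = r·√(n − 2)/√(1 − r²) = 0.159·√84/√0.974719 = 1.476.
df = n − 2 = 84.
Two-sided p ≈ 0.1437, which is ≥ 0.05, so fail to reject H₀.
The data do not give significant evidence of a linear association between soil temperature and CO₂ flux.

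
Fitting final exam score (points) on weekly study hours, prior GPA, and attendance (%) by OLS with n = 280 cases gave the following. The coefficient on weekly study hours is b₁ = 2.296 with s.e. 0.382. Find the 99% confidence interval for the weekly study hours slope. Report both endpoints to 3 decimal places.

(1.305, 3.287)

df = n − k − 1 = 280 − 3 − 1 = 276.
t* = t_{0.005, 276} = 2.593759.
Margin = t* × SE = 2.593759 × 0.382 = 0.99082.
CI: 2.296 ± 0.99082 → (1.305, 3.287).
With 99% confidence, each one-unit increase in weekly study hours is associated with a change of between 1.305 and 3.287 points in final exam score, holding the other predictors fixed.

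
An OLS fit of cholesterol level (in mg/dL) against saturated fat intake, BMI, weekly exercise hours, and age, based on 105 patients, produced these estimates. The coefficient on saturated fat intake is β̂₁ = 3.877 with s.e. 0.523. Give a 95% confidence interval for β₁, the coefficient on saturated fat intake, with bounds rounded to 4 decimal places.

(2.8394, 4.9146)

df = n − k − 1 = 105 − 4 − 1 = 100.
t* = t_{0.025, 100} = 1.983972.
Margin = t* × SE = 1.983972 × 0.523 = 1.037617.
CI: 3.877 ± 1.037617 → (2.8394, 4.9146).
With 95% confidence, each one-unit increase in saturated fat intake is associated with a change of between 2.8394 and 4.9146 mg/dL in cholesterol level, holding the other predictors fixed.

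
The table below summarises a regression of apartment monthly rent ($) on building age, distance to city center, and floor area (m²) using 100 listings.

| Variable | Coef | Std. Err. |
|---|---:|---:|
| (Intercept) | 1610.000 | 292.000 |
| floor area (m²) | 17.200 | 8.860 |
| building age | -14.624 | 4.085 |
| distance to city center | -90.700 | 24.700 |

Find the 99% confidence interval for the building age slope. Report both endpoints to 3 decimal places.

(-25.359, -3.889)

Read off: b = -14.624, SE = 4.085 for building age.
df = n − k − 1 = 100 − 3 − 1 = 96.
t* = t_{0.005, 96} = 2.628016.
Margin = t* × SE = 2.628016 × 4.085 = 10.73544.
CI: -14.624 ± 10.73544 → (-25.359, -3.889).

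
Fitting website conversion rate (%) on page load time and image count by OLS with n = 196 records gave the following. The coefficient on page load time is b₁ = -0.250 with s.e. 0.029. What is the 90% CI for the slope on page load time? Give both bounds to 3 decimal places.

(-0.298, -0.202)

df = n − k − 1 = 196 − 2 − 1 = 193.
t* = t_{0.05, 193} = 1.652787.
Margin = t* × SE = 1.652787 × 0.029 = 0.04793.
CI: -0.250 ± 0.04793 → (-0.298, -0.202).
With 90% confidence, each one-unit increase in page load time is associated with a change of between -0.298 and -0.202 % in website conversion rate, holding the other predictors fixed.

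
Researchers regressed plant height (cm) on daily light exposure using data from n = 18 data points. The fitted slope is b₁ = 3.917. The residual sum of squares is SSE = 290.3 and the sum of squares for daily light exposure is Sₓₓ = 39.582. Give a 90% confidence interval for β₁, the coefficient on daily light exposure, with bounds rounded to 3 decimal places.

MSE = SSE/(n − 2) = 290.3/16 = 18.1438.
SE(b₁) = √(MSE/Sₓₓ) = √(18.1438/39.582) = 0.677041.
df = n − 2 = 16.
t* = t_{0.05, 16} = 1.745884.
Margin = t* × SE = 1.745884 × 0.677041 = 1.18203.
CI: 3.917 ± 1.18203 → (2.735, 5.099).
With 90% confidence, each one-unit increase in daily light exposure is associated with a change of between 2.735 and 5.099 cm in plant height.

(2.735, 5.099)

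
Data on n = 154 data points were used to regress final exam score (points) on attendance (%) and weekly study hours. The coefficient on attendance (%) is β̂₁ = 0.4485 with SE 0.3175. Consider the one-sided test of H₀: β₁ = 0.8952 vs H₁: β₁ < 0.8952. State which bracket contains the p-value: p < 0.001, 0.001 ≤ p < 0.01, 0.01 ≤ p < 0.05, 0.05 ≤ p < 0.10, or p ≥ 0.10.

0.05 ≤ p < 0.10

t = (0.4485 − 0.8952) / 0.3175 = -1.407.
df = n − k − 1 = 154 − 2 − 1 = 151.
One-sided p = P(T_{151} < t) ≈ 0.0808.
So 0.05 ≤ p < 0.10.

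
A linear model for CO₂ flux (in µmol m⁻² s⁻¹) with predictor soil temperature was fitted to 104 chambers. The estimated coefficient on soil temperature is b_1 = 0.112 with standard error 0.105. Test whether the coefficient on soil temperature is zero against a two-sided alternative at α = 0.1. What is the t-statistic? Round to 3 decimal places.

H₀: β₁ = 0 vs H₁: β₁ ≠ 0.
t = (b_1 − β₁⁰)/SE = 0.112 / 0.105 = 1.067.
df = n − 2 = 104 − 2 = 102.
Two-sided p ≈ 0.2886, which is ≥ 0.1, so fail to reject H₀.
The data do not give significant evidence of an association between soil temperature and CO₂ flux.

t = 1.067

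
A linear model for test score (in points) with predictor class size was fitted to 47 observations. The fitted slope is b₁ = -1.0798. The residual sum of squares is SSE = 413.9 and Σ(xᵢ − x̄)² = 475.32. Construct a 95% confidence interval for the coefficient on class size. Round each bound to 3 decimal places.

(-1.360, -0.800)

MSE = SSE/(n − 2) = 413.9/45 = 9.19778.
SE(b₁) = √(MSE/Sₓₓ) = √(9.19778/475.32) = 0.139107.
df = n − 2 = 45.
t* = t_{0.025, 45} = 2.014103.
Margin = t* × SE = 2.014103 × 0.139107 = 0.28018.
CI: -1.0798 ± 0.28018 → (-1.360, -0.800).
With 95% confidence, each one-unit increase in class size is associated with a change of between -1.360 and -0.800 points in test score.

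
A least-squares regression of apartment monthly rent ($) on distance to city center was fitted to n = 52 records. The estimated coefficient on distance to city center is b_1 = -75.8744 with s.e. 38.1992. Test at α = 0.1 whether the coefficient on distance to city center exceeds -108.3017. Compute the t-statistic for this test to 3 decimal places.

H₀: β₁ = -108.3017 vs H₁: β₁ > -108.3017.
t = (b_1 − β₁⁰)/SE = (-75.8744 − (-108.3017)) / 38.1992 = 0.849.
df = n − 2 = 52 − 2 = 50.
One-sided p ≈ 0.2000, which is ≥ 0.1, so fail to reject H₀.
The data do not give significant evidence that the true slope on distance to city center exceeds -108.3017 $ per unit.

t = 0.849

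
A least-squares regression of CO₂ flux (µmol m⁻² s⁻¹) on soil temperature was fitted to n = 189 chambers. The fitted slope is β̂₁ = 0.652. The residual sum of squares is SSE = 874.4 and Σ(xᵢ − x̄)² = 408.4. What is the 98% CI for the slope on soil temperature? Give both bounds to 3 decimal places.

(0.401, 0.903)

MSE = SSE/(n − 2) = 874.4/187 = 4.67594.
SE(β̂₁) = √(MSE/Sₓₓ) = √(4.67594/408.4) = 0.107002.
df = n − 2 = 187.
t* = t_{0.01, 187} = 2.346454.
Margin = t* × SE = 2.346454 × 0.107002 = 0.25107.
CI: 0.652 ± 0.25107 → (0.401, 0.903).
With 98% confidence, each one-unit increase in soil temperature is associated with a change of between 0.401 and 0.903 µmol m⁻² s⁻¹ in CO₂ flux.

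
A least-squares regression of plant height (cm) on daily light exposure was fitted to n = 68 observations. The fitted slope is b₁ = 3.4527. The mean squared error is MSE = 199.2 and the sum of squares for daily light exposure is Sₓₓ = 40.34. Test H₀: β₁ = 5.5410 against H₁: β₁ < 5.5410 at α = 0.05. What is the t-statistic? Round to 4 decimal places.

t = -0.9398

SE(b₁) = √(MSE/Sₓₓ) = √(199.2/40.34) = 2.22217.
t = (3.4527 − 5.5410) / 2.22217 = -0.9398.
df = n − 2 = 66.
One-sided p ≈ 0.1754, which is ≥ 0.05, so fail to reject H₀.
The data do not give significant evidence that the true slope on daily light exposure is below 5.5410 cm per unit.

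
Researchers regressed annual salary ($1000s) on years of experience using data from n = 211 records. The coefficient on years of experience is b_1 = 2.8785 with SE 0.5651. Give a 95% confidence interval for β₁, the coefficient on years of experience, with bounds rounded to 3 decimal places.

df = n − 2 = 211 − 2 = 209.
t* = t_{0.025, 209} = 1.971379.
Margin = t* × SE = 1.971379 × 0.5651 = 1.11403.
CI: 2.8785 ± 1.11403 → (1.764, 3.993).
With 95% confidence, each one-unit increase in years of experience is associated with a change of between 1.764 and 3.993 $1000s in annual salary.

(1.764, 3.993)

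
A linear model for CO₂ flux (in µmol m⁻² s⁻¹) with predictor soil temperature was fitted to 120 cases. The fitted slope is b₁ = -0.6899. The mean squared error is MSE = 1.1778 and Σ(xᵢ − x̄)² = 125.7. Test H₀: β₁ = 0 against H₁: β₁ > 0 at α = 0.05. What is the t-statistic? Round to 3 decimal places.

SE(b₁) = √(MSE/Sₓₓ) = √(1.1778/125.7) = 0.0967984.
t = -0.6899 / 0.0967984 = -7.127.
df = n − 2 = 118.
One-sided p ≈ 1.0000, which is ≥ 0.05, so fail to reject H₀.
The data do not give significant evidence that the true slope on soil temperature is positive.

t = -7.127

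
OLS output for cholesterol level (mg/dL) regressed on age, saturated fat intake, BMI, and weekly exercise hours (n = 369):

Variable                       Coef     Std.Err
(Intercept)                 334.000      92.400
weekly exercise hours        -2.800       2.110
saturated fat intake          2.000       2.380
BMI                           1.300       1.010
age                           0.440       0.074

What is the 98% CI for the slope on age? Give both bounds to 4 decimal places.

(0.2671, 0.6129)

Read off: b = 0.440, SE = 0.074 for age.
df = n − k − 1 = 369 − 4 − 1 = 364.
t* = t_{0.01, 364} = 2.336636.
Margin = t* × SE = 2.336636 × 0.074 = 0.172911.
CI: 0.440 ± 0.172911 → (0.2671, 0.6129).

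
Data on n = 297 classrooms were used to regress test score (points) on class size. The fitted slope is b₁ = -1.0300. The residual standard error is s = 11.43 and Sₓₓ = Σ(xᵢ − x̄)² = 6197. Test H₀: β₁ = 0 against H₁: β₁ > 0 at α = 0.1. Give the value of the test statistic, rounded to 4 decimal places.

t = -7.0938

SE(b₁) = s/√Sₓₓ = 11.43/√6197 = 0.145196.
t = -1.0300 / 0.145196 = -7.0938.
df = n − 2 = 295.
One-sided p ≈ 1.0000, which is ≥ 0.1, so fail to reject H₀.
The data do not give significant evidence that the true slope on class size is positive.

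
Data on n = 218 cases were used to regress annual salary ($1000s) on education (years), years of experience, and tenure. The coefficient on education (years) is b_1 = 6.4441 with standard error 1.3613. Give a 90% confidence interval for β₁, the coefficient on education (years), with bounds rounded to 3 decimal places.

(4.195, 8.693)

df = n − k − 1 = 218 − 3 − 1 = 214.
t* = t_{0.05, 214} = 1.652005.
Margin = t* × SE = 1.652005 × 1.3613 = 2.24887.
CI: 6.4441 ± 2.24887 → (4.195, 8.693).
With 90% confidence, each one-unit increase in education (years) is associated with a change of between 4.195 and 8.693 $1000s in annual salary, holding the other predictors fixed.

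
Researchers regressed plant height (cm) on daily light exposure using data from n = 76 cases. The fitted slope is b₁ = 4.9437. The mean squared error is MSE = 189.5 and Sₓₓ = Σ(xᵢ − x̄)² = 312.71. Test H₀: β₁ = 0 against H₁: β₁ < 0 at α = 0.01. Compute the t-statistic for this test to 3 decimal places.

t = 6.351

SE(b₁) = √(MSE/Sₓₓ) = √(189.5/312.71) = 0.778455.
t = 4.9437 / 0.778455 = 6.351.
df = n − 2 = 74.
One-sided p ≈ 1.0000, which is ≥ 0.01, so fail to reject H₀.
The data do not give significant evidence that the true slope on daily light exposure is negative.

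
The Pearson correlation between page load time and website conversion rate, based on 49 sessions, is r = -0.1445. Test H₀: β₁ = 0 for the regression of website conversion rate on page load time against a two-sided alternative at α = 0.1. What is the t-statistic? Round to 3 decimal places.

t = r·√(n − 2)/√(1 − r²) = -0.1445·√47/√0.97912 = -1.001.
df = n − 2 = 47.
Two-sided p ≈ 0.3219, which is ≥ 0.1, so fail to reject H₀.
The data do not give significant evidence of a linear association between page load time and website conversion rate.

t = -1.001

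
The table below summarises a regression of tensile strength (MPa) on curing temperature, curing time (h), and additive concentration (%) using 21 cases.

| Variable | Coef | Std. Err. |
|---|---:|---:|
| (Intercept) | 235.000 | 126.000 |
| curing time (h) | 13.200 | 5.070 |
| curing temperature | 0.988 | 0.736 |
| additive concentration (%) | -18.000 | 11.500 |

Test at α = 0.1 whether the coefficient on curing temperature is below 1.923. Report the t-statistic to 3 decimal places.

t = -1.270

Read off: b = 0.988, SE = 0.736 for curing temperature.
H₀: β₁ = 1.923 vs H₁: β₁ < 1.923.
t = (0.988 − 1.923) / 0.736 = -1.270.
df = n − k − 1 = 21 − 3 − 1 = 17.
One-sided p ≈ 0.1105, which is ≥ 0.1, so fail to reject H₀.
The data do not give significant evidence that the true slope on curing temperature is below 1.923 MPa per unit, holding the other predictors fixed.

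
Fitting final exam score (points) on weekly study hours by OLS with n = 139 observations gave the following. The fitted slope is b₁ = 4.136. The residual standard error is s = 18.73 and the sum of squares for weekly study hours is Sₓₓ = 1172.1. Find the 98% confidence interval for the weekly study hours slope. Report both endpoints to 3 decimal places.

SE(b₁) = s/√Sₓₓ = 18.73/√1172.1 = 0.547086.
df = n − 2 = 137.
t* = t_{0.01, 137} = 2.353875.
Margin = t* × SE = 2.353875 × 0.547086 = 1.28777.
CI: 4.136 ± 1.28777 → (2.848, 5.424).
With 98% confidence, each one-unit increase in weekly study hours is associated with a change of between 2.848 and 5.424 points in final exam score.

(2.848, 5.424)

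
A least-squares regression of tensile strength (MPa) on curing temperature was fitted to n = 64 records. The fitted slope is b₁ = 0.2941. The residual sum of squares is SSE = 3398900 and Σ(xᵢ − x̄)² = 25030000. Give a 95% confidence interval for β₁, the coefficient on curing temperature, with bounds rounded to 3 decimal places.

MSE = SSE/(n − 2) = 3398900/62 = 54821.
SE(b₁) = √(MSE/Sₓₓ) = √(54821/25030000) = 0.0467997.
df = n − 2 = 62.
t* = t_{0.025, 62} = 1.998972.
Margin = t* × SE = 1.998972 × 0.0467997 = 0.09355.
CI: 0.2941 ± 0.09355 → (0.201, 0.388).
With 95% confidence, each one-unit increase in curing temperature is associated with a change of between 0.201 and 0.388 MPa in tensile strength.

(0.201, 0.388)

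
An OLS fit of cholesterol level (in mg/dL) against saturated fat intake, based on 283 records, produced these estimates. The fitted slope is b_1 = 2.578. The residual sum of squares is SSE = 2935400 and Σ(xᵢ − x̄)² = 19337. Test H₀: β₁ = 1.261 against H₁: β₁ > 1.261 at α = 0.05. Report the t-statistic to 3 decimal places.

t = 1.792

MSE = SSE/(n − 2) = 2935400/281 = 10446.3.
SE(b_1) = √(MSE/Sₓₓ) = √(10446.3/19337) = 0.734998.
t = (2.578 − 1.261) / 0.734998 = 1.792.
df = n − 2 = 281.
One-sided p ≈ 0.0371, which is < 0.05, so reject H₀.
There is evidence that the true slope on saturated fat intake exceeds 1.261 mg/dL per unit.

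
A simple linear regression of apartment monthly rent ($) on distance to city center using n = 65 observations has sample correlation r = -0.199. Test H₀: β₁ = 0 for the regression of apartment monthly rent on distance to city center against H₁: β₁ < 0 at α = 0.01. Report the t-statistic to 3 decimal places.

t = r·√(n − 2)/√(1 − r²) = -0.199·√63/√0.960399 = -1.612.
df = n − 2 = 63.
One-sided p ≈ 0.0560, which is ≥ 0.01, so fail to reject H₀.
The data do not give significant evidence of a linear association between distance to city center and apartment monthly rent.

t = -1.612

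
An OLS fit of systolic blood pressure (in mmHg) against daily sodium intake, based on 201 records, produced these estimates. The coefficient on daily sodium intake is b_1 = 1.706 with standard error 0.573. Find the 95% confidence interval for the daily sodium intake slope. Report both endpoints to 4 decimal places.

df = n − 2 = 201 − 2 = 199.
t* = t_{0.025, 199} = 1.971957.
Margin = t* × SE = 1.971957 × 0.573 = 1.129931.
CI: 1.706 ± 1.129931 → (0.5761, 2.8359).
With 95% confidence, each one-unit increase in daily sodium intake is associated with a change of between 0.5761 and 2.8359 mmHg in systolic blood pressure.

(0.5761, 2.8359)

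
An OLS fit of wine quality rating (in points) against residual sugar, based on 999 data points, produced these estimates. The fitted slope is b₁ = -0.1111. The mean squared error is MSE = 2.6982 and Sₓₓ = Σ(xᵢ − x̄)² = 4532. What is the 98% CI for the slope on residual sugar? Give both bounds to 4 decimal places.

SE(b₁) = √(MSE/Sₓₓ) = √(2.6982/4532) = 0.0244001.
df = n − 2 = 997.
t* = t_{0.01, 997} = 2.330094.
Margin = t* × SE = 2.330094 × 0.0244001 = 0.056855.
CI: -0.1111 ± 0.056855 → (-0.1680, -0.0542).
With 98% confidence, each one-unit increase in residual sugar is associated with a change of between -0.1680 and -0.0542 points in wine quality rating.

(-0.1680, -0.0542)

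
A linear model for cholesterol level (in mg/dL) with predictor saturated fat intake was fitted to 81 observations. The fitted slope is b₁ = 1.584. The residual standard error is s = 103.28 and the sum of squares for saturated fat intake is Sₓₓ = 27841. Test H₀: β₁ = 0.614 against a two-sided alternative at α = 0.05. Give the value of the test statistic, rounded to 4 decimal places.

SE(b₁) = s/√Sₓₓ = 103.28/√27841 = 0.618976.
t = (1.584 − 0.614) / 0.618976 = 1.5671.
df = n − 2 = 79.
Two-sided p ≈ 0.1211, which is ≥ 0.05, so fail to reject H₀.
The data are consistent with a true slope of 0.614 mg/dL per unit of saturated fat intake.

t = 1.5671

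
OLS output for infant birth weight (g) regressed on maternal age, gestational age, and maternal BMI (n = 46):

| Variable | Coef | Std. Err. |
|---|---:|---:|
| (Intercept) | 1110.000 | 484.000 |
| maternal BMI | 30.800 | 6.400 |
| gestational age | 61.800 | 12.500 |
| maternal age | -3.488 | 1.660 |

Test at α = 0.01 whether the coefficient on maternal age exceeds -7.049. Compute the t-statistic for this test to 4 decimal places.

t = 2.1452

Read off: b = -3.488, SE = 1.660 for maternal age.
H₀: β₁ = -7.049 vs H₁: β₁ > -7.049.
t = (-3.488 − (-7.049)) / 1.660 = 2.1452.
df = n − k − 1 = 46 − 3 − 1 = 42.
One-sided p ≈ 0.0189, which is ≥ 0.01, so fail to reject H₀.
The data do not give significant evidence that the true slope on maternal age exceeds -7.049 g per unit, holding the other predictors fixed.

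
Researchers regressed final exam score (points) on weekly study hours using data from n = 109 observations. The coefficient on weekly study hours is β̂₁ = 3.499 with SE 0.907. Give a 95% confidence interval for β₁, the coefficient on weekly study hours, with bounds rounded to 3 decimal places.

df = n − 2 = 109 − 2 = 107.
t* = t_{0.025, 107} = 1.982383.
Margin = t* × SE = 1.982383 × 0.907 = 1.79802.
CI: 3.499 ± 1.79802 → (1.701, 5.297).
With 95% confidence, each one-unit increase in weekly study hours is associated with a change of between 1.701 and 5.297 points in final exam score.

(1.701, 5.297)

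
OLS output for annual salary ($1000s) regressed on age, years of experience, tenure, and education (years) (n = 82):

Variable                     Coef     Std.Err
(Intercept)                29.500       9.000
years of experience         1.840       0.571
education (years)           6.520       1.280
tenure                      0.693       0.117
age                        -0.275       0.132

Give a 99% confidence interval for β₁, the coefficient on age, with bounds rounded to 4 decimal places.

(-0.6236, 0.0736)

Read off: b = -0.275, SE = 0.132 for age.
df = n − k − 1 = 82 − 4 − 1 = 77.
t* = t_{0.005, 77} = 2.641198.
Margin = t* × SE = 2.641198 × 0.132 = 0.348638.
CI: -0.275 ± 0.348638 → (-0.6236, 0.0736).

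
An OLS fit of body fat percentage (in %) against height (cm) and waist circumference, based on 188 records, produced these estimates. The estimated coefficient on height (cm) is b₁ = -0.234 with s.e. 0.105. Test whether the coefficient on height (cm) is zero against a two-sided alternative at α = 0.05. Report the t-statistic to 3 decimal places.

t = -2.229

H₀: β₁ = 0 vs H₁: β₁ ≠ 0.
t = (b₁ − β₁⁰)/SE = -0.234 / 0.105 = -2.229.
df = n − k − 1 = 188 − 2 − 1 = 185.
Two-sided p ≈ 0.0270, which is < 0.05, so reject H₀.
There is evidence that height (cm) is associated with body fat percentage, holding the other predictors fixed.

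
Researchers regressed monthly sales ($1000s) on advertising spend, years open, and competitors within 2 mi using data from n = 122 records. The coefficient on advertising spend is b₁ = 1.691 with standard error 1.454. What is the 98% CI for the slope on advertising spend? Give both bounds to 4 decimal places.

(-1.7381, 5.1201)

df = n − k − 1 = 122 − 3 − 1 = 118.
t* = t_{0.01, 118} = 2.358365.
Margin = t* × SE = 2.358365 × 1.454 = 3.429063.
CI: 1.691 ± 3.429063 → (-1.7381, 5.1201).
With 98% confidence, each one-unit increase in advertising spend is associated with a change of between -1.7381 and 5.1201 $1000s in monthly sales, holding the other predictors fixed.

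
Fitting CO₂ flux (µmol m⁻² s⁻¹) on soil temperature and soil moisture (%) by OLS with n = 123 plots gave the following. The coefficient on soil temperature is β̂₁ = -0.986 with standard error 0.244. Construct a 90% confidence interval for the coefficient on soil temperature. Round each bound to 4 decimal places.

df = n − k − 1 = 123 − 2 − 1 = 120.
t* = t_{0.05, 120} = 1.657651.
Margin = t* × SE = 1.657651 × 0.244 = 0.404467.
CI: -0.986 ± 0.404467 → (-1.3905, -0.5815).
With 90% confidence, each one-unit increase in soil temperature is associated with a change of between -1.3905 and -0.5815 µmol m⁻² s⁻¹ in CO₂ flux, holding the other predictors fixed.

(-1.3905, -0.5815)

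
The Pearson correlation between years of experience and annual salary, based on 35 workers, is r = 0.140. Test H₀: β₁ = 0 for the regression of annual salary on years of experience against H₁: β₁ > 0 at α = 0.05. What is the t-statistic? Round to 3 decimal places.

t = 0.812

t = r·√(n − 2)/√(1 − r²) = 0.140·√33/√0.9804 = 0.812.
df = n − 2 = 33.
One-sided p ≈ 0.2112, which is ≥ 0.05, so fail to reject H₀.
The data do not give significant evidence of a linear association between years of experience and annual salary.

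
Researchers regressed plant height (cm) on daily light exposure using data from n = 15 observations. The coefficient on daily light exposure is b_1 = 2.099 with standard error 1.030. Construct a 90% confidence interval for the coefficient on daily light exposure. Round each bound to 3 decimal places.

(0.275, 3.923)

df = n − 2 = 15 − 2 = 13.
t* = t_{0.05, 13} = 1.770933.
Margin = t* × SE = 1.770933 × 1.030 = 1.82406.
CI: 2.099 ± 1.82406 → (0.275, 3.923).
With 90% confidence, each one-unit increase in daily light exposure is associated with a change of between 0.275 and 3.923 cm in plant height.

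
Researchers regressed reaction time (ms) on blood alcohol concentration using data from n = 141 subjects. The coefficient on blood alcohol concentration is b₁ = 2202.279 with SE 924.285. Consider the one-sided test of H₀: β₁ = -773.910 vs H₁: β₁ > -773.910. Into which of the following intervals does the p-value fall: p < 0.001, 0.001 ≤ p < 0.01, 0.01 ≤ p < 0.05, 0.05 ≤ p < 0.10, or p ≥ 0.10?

p < 0.001

t = (2202.279 − (-773.910)) / 924.285 = 3.220.
df = n − 2 = 141 − 2 = 139.
One-sided p = P(T_{139} > t) ≈ 0.0008.
So p < 0.001.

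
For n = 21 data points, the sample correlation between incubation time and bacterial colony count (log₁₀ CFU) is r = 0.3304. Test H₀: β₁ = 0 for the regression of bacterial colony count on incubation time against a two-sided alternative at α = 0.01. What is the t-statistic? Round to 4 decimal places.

t = 1.5259

t = r·√(n − 2)/√(1 − r²) = 0.3304·√19/√0.890836 = 1.5259.
df = n − 2 = 19.
Two-sided p ≈ 0.1435, which is ≥ 0.01, so fail to reject H₀.
The data do not give significant evidence of a linear association between incubation time and bacterial colony count.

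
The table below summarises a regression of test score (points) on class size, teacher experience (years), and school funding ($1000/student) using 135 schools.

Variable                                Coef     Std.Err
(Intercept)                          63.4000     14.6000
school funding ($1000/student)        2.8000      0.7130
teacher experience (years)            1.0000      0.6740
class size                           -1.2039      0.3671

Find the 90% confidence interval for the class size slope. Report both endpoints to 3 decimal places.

Read off: b = -1.2039, SE = 0.3671 for class size.
df = n − k − 1 = 135 − 3 − 1 = 131.
t* = t_{0.05, 131} = 1.656569.
Margin = t* × SE = 1.656569 × 0.3671 = 0.60813.
CI: -1.2039 ± 0.60813 → (-1.812, -0.596).

(-1.812, -0.596)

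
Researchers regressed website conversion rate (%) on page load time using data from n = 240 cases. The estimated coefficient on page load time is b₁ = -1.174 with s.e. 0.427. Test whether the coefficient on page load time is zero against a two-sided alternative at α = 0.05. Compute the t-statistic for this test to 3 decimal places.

H₀: β₁ = 0 vs H₁: β₁ ≠ 0.
t = (b₁ − β₁⁰)/SE = -1.174 / 0.427 = -2.749.
df = n − 2 = 240 − 2 = 238.
Two-sided p ≈ 0.0064, which is < 0.05, so reject H₀.
There is evidence that page load time is associated with website conversion rate.

t = -2.749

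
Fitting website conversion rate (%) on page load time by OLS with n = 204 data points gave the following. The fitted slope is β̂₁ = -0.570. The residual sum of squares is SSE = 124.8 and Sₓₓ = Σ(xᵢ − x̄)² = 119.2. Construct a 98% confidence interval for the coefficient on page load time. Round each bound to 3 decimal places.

MSE = SSE/(n − 2) = 124.8/202 = 0.617822.
SE(β̂₁) = √(MSE/Sₓₓ) = √(0.617822/119.2) = 0.0719935.
df = n − 2 = 202.
t* = t_{0.01, 202} = 2.34495.
Margin = t* × SE = 2.34495 × 0.0719935 = 0.16882.
CI: -0.570 ± 0.16882 → (-0.739, -0.401).
With 98% confidence, each one-unit increase in page load time is associated with a change of between -0.739 and -0.401 % in website conversion rate.

(-0.739, -0.401)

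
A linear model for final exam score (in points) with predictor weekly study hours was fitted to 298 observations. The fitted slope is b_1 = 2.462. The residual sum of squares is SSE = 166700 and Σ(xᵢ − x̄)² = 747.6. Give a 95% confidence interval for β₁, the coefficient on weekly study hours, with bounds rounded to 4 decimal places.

(0.7539, 4.1701)

MSE = SSE/(n − 2) = 166700/296 = 563.176.
SE(b_1) = √(MSE/Sₓₓ) = √(563.176/747.6) = 0.867935.
df = n − 2 = 296.
t* = t_{0.025, 296} = 1.968011.
Margin = t* × SE = 1.968011 × 0.867935 = 1.708106.
CI: 2.462 ± 1.708106 → (0.7539, 4.1701).
With 95% confidence, each one-unit increase in weekly study hours is associated with a change of between 0.7539 and 4.1701 points in final exam score.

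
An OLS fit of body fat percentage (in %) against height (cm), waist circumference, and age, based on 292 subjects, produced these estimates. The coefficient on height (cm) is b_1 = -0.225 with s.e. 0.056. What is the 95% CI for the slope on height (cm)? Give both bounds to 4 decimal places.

df = n − k − 1 = 292 − 3 − 1 = 288.
t* = t_{0.025, 288} = 1.968235.
Margin = t* × SE = 1.968235 × 0.056 = 0.110221.
CI: -0.225 ± 0.110221 → (-0.3352, -0.1148).
With 95% confidence, each one-unit increase in height (cm) is associated with a change of between -0.3352 and -0.1148 % in body fat percentage, holding the other predictors fixed.

(-0.3352, -0.1148)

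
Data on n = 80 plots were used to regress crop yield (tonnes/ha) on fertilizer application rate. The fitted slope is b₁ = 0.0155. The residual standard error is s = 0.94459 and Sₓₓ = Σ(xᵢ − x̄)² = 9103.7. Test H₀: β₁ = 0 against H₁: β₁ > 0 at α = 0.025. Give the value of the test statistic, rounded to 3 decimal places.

SE(b₁) = s/√Sₓₓ = 0.94459/√9103.7 = 0.00989998.
t = 0.0155 / 0.00989998 = 1.566.
df = n − 2 = 78.
One-sided p ≈ 0.0607, which is ≥ 0.025, so fail to reject H₀.
The data do not give significant evidence that the true slope on fertilizer application rate is positive.

t = 1.566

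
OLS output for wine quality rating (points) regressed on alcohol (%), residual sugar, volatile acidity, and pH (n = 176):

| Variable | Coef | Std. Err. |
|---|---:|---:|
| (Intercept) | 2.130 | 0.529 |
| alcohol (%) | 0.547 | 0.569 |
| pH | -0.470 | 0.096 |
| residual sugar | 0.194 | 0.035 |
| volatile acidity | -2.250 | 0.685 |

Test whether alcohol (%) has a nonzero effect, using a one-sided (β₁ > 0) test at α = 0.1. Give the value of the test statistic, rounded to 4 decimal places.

Read off: b = 0.547, SE = 0.569 for alcohol (%).
H₀: β₁ = 0 vs H₁: β₁ > 0.
t = 0.547 / 0.569 = 0.9613.
df = n − k − 1 = 176 − 4 − 1 = 171.
One-sided p ≈ 0.1689, which is ≥ 0.1, so fail to reject H₀.
The data do not give significant evidence that the true slope on alcohol (%) is positive, holding the other predictors fixed.

t = 0.9613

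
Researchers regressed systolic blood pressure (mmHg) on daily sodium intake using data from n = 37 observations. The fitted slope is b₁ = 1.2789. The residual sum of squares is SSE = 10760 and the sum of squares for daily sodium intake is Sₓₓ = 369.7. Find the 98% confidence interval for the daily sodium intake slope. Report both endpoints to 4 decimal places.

MSE = SSE/(n − 2) = 10760/35 = 307.429.
SE(b₁) = √(MSE/Sₓₓ) = √(307.429/369.7) = 0.9119.
df = n − 2 = 35.
t* = t_{0.01, 35} = 2.437723.
Margin = t* × SE = 2.437723 × 0.9119 = 2.222960.
CI: 1.2789 ± 2.222960 → (-0.9441, 3.5019).
With 98% confidence, each one-unit increase in daily sodium intake is associated with a change of between -0.9441 and 3.5019 mmHg in systolic blood pressure.

(-0.9441, 3.5019)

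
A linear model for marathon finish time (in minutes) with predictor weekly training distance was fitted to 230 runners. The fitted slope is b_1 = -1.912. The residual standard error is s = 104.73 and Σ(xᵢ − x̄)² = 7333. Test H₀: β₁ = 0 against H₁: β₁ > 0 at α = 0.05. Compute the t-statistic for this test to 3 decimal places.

SE(b_1) = s/√Sₓₓ = 104.73/√7333 = 1.22301.
t = -1.912 / 1.22301 = -1.563.
df = n − 2 = 228.
One-sided p ≈ 0.9403, which is ≥ 0.05, so fail to reject H₀.
The data do not give significant evidence that the true slope on weekly training distance is positive.

t = -1.563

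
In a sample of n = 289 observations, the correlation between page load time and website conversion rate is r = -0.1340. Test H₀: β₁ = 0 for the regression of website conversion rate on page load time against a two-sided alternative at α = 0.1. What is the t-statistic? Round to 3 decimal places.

t = -2.291

t = r·√(n − 2)/√(1 − r²) = -0.1340·√287/√0.982044 = -2.291.
df = n − 2 = 287.
Two-sided p ≈ 0.0227, which is < 0.1, so reject H₀.
There is evidence of a linear association between page load time and website conversion rate.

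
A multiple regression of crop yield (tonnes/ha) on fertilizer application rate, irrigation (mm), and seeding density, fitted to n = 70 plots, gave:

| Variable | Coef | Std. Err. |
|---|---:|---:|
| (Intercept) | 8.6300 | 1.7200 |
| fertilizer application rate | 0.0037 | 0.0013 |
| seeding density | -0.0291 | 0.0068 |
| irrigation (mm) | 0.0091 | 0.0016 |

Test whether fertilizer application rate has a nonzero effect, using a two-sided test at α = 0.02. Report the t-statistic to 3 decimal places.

Read off: b = 0.0037, SE = 0.0013 for fertilizer application rate.
H₀: β₁ = 0 vs H₁: β₁ ≠ 0.
t = 0.0037 / 0.0013 = 2.846.
df = n − k − 1 = 70 − 3 − 1 = 66.
Two-sided p ≈ 0.0059, which is < 0.02, so reject H₀.
There is evidence that fertilizer application rate is associated with crop yield, holding the other predictors fixed.

t = 2.846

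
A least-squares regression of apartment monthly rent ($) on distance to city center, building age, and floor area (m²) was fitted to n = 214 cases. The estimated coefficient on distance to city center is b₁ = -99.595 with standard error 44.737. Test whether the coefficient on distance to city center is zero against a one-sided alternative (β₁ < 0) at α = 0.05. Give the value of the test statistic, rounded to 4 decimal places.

H₀: β₁ = 0 vs H₁: β₁ < 0.
t = (b₁ − β₁⁰)/SE = -99.595 / 44.737 = -2.2262.
df = n − k − 1 = 214 − 3 − 1 = 210.
One-sided p ≈ 0.0135, which is < 0.05, so reject H₀.
There is evidence that the true slope on distance to city center is negative, holding the other predictors fixed.

t = -2.2262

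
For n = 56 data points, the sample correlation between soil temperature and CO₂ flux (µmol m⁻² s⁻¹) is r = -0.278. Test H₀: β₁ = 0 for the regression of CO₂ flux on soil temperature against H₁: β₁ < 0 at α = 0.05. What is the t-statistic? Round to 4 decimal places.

t = r·√(n − 2)/√(1 − r²) = -0.278·√54/√0.922716 = -2.1267.
df = n − 2 = 54.
One-sided p ≈ 0.0190, which is < 0.05, so reject H₀.
There is evidence of a linear association between soil temperature and CO₂ flux.

t = -2.1267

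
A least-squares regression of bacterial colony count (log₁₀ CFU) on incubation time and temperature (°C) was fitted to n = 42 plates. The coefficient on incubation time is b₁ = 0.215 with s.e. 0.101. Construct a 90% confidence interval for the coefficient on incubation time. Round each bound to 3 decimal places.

(0.045, 0.385)

df = n − k − 1 = 42 − 2 − 1 = 39.
t* = t_{0.05, 39} = 1.684875.
Margin = t* × SE = 1.684875 × 0.101 = 0.17017.
CI: 0.215 ± 0.17017 → (0.045, 0.385).
With 90% confidence, each one-unit increase in incubation time is associated with a change of between 0.045 and 0.385 log₁₀ CFU in bacterial colony count, holding the other predictors fixed.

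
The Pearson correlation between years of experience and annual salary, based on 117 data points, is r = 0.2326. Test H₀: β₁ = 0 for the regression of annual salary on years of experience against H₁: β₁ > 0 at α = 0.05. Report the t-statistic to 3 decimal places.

t = 2.565

t = r·√(n − 2)/√(1 − r²) = 0.2326·√115/√0.945897 = 2.565.
df = n − 2 = 115.
One-sided p ≈ 0.0058, which is < 0.05, so reject H₀.
There is evidence of a linear association between years of experience and annual salary.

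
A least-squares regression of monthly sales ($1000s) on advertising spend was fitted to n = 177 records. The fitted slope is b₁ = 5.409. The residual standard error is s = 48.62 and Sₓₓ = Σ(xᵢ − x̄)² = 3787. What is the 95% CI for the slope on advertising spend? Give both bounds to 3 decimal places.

(3.850, 6.968)

SE(b₁) = s/√Sₓₓ = 48.62/√3787 = 0.790073.
df = n − 2 = 175.
t* = t_{0.025, 175} = 1.973612.
Margin = t* × SE = 1.973612 × 0.790073 = 1.55930.
CI: 5.409 ± 1.55930 → (3.850, 6.968).
With 95% confidence, each one-unit increase in advertising spend is associated with a change of between 3.850 and 6.968 $1000s in monthly sales.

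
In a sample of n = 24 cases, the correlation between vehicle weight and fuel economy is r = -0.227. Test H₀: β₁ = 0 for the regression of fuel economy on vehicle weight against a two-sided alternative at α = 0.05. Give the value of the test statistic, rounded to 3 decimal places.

t = -1.093

t = r·√(n − 2)/√(1 − r²) = -0.227·√22/√0.948471 = -1.093.
df = n − 2 = 22.
Two-sided p ≈ 0.2861, which is ≥ 0.05, so fail to reject H₀.
The data do not give significant evidence of a linear association between vehicle weight and fuel economy.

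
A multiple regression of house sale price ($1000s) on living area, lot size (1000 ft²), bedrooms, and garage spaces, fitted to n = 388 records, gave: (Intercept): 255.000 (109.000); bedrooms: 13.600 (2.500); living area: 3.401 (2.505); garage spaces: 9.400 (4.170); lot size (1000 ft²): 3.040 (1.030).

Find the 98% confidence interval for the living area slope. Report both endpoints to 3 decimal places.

Read off: b = 3.401, SE = 2.505 for living area.
df = n − k − 1 = 388 − 4 − 1 = 383.
t* = t_{0.01, 383} = 2.336123.
Margin = t* × SE = 2.336123 × 2.505 = 5.85199.
CI: 3.401 ± 5.85199 → (-2.451, 9.253).

(-2.451, 9.253)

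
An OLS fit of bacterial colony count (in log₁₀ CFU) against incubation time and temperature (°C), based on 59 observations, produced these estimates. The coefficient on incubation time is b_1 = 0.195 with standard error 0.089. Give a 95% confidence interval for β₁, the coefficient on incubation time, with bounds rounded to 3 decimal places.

(0.017, 0.373)

df = n − k − 1 = 59 − 2 − 1 = 56.
t* = t_{0.025, 56} = 2.003241.
Margin = t* × SE = 2.003241 × 0.089 = 0.17829.
CI: 0.195 ± 0.17829 → (0.017, 0.373).
With 95% confidence, each one-unit increase in incubation time is associated with a change of between 0.017 and 0.373 log₁₀ CFU in bacterial colony count, holding the other predictors fixed.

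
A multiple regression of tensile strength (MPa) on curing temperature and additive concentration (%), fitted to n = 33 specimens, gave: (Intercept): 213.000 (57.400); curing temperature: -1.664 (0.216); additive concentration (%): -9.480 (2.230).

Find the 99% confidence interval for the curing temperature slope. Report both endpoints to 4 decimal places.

Read off: b = -1.664, SE = 0.216 for curing temperature.
df = n − k − 1 = 33 − 2 − 1 = 30.
t* = t_{0.005, 30} = 2.749996.
Margin = t* × SE = 2.749996 × 0.216 = 0.593999.
CI: -1.664 ± 0.593999 → (-2.2580, -1.0700).

(-2.2580, -1.0700)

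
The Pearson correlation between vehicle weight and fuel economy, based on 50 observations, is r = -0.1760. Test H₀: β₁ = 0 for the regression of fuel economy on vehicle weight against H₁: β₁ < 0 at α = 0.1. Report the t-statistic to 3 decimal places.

t = -1.239

t = r·√(n − 2)/√(1 − r²) = -0.1760·√48/√0.969024 = -1.239.
df = n − 2 = 48.
One-sided p ≈ 0.1107, which is ≥ 0.1, so fail to reject H₀.
The data do not give significant evidence of a linear association between vehicle weight and fuel economy.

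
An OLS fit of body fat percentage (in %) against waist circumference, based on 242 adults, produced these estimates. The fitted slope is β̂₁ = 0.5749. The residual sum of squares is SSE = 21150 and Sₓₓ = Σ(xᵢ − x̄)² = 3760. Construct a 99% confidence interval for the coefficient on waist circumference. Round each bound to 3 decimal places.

(0.177, 0.972)

MSE = SSE/(n − 2) = 21150/240 = 88.125.
SE(β̂₁) = √(MSE/Sₓₓ) = √(88.125/3760) = 0.153093.
df = n − 2 = 240.
t* = t_{0.005, 240} = 2.596469.
Margin = t* × SE = 2.596469 × 0.153093 = 0.39750.
CI: 0.5749 ± 0.39750 → (0.177, 0.972).
With 99% confidence, each one-unit increase in waist circumference is associated with a change of between 0.177 and 0.972 % in body fat percentage.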